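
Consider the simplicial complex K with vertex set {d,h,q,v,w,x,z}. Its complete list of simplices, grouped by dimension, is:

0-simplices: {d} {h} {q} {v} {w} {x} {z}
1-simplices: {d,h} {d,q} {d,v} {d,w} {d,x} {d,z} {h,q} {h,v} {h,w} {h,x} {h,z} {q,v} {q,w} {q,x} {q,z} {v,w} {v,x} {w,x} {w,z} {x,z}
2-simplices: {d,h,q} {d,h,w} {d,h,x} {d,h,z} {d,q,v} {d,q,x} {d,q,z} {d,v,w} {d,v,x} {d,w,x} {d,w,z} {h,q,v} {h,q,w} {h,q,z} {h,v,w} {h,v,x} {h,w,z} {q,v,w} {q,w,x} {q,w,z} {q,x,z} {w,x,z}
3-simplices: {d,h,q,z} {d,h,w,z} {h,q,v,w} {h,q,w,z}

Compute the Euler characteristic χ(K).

n_0=7 n_1=20 n_2=22 n_3=4
χ=+7−20+22−4=5

χ(K)=5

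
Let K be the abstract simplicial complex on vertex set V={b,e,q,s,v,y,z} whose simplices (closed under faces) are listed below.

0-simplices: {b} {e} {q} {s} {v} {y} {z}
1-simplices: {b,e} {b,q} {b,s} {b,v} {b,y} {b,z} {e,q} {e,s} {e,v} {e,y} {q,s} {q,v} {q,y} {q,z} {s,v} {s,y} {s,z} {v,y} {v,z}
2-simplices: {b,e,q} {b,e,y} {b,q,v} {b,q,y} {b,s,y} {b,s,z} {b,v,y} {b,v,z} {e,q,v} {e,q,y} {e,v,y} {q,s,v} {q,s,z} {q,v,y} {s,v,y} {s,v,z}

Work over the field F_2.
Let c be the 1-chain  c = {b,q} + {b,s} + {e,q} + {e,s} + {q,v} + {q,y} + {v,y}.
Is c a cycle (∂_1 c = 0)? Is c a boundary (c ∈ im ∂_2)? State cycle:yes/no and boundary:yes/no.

n_0=7 n_1=19 n_2=16  [Z2]
∂1: piv[be,bq,bs,bv,by,bz] rk=6  ker:eq,es,ev,ey,qs,qv,qy,qz,sv,sy,sz,vy,vz
∂2: piv[beq,bey,bqv,bqy,bsy,bsz,bvy,bvz,eqv,qsv,qsz,svy] rk=12  ker:eqy,evy,qvy,svz
∂1c = 0
c vs im∂2: residual ≠ 0 ⇒ not boundary

cycle:yes boundary:no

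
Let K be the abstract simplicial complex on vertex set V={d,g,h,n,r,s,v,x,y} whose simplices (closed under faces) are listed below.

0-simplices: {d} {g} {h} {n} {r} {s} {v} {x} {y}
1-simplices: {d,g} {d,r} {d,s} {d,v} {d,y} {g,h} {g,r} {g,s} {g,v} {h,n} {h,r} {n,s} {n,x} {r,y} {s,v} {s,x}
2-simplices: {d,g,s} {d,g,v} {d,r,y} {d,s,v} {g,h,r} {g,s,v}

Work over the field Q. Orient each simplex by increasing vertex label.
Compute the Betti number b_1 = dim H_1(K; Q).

n_0=9 n_1=16 n_2=6  [Q]
∂1: piv[dg,dr,ds,dv,dy,gh,hn,nx] rk=8  ker:gr,gs,gv,hr,ns,ry,sv,sx
∂2: piv[dgs,dgv,dry,dsv,ghr] rk=5  ker:gsv
b_1=(16−8)−5=3

b_1=3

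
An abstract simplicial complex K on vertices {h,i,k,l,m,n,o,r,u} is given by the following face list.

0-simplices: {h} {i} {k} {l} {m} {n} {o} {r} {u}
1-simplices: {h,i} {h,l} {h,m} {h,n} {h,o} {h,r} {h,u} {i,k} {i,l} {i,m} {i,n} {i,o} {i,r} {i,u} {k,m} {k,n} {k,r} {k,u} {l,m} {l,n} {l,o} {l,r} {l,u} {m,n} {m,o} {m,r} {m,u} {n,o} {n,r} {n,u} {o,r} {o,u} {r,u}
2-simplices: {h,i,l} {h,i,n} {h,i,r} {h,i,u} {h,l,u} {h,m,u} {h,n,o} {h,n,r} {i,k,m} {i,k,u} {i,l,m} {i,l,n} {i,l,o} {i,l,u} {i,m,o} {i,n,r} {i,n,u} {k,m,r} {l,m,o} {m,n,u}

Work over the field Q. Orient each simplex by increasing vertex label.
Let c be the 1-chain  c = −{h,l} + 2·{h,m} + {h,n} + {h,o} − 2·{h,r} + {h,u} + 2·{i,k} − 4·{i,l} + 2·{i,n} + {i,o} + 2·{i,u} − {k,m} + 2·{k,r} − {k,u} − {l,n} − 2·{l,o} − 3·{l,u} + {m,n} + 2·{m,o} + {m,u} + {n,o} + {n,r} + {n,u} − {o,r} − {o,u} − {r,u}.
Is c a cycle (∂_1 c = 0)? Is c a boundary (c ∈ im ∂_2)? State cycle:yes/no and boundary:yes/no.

n_0=9 n_1=33 n_2=20  [Q]
∂1: piv[hi,hl,hm,hn,ho,hr,hu,ik] rk=8  ker:il,im,in,io,ir,iu,km,kn,kr,ku,lm,ln,lo,lr,lu,mn,mo,mr,mu,no,nr,nu,or,ou,ru
∂2: piv[hil,hin,hir,hiu,hlu,hmu,hno,hnr,ikm,iku,ilm,iln,ilo,imo,inu,kmr,mnu] rk=17  ker:ilu,inr,lmo
∂1c = −2·{h} − 3·{i} + 2·{k} + {l} − 3·{m} + 5·{o} + {r} − {u}

cycle:no boundary:no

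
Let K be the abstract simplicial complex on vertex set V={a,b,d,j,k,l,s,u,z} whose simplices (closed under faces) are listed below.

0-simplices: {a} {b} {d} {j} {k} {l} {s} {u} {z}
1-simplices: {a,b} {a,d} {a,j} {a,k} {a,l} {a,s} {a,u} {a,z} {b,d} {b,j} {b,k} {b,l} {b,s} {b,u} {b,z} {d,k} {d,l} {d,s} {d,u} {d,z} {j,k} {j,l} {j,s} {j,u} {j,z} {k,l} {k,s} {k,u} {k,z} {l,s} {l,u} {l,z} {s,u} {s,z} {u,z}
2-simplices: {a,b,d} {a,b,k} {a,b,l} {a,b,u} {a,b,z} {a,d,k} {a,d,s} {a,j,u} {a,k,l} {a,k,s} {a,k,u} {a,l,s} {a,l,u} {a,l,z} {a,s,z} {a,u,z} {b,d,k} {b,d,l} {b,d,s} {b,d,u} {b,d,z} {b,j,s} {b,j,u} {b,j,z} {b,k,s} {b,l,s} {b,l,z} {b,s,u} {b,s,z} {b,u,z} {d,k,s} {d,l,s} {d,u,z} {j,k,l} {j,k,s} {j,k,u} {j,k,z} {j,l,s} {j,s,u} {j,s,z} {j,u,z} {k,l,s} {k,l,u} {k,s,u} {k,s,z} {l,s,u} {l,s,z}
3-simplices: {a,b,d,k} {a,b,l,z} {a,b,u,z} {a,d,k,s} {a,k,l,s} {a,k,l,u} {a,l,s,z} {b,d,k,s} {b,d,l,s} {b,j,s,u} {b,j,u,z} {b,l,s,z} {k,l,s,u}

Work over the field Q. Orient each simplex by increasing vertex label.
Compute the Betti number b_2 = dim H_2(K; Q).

n_0=9 n_1=35 n_2=47 n_3=13  [Q]
∂1: piv[ab,ad,aj,ak,al,as,au,az] rk=8  ker:bd,bj,bk,bl,bs,bu,bz,dk,dl,ds,du,dz,jk,jl,js,ju,jz,kl,ks,ku,kz,ls,lu,lz,su,sz,uz
∂2: piv[abd,abk,abl,abu,abz,adk,ads,aju,akl,aks,aku,als,alu,alz,asz,auz,bdl,bds,bdu,bdz,bjs,bju,bjz,bsu,jkl,jks,jkz] rk=27  ker:bdk,bks,bls,blz,bsz,buz,dks,dls,duz,jku,jls,jsu,jsz,juz,kls,klu,ksu,ksz,lsu,lsz
∂3: piv[abdk,ablz,abuz,adks,akls,aklu,alsz,bdks,bdls,bjsu,bjuz,blsz,klsu] rk=13
b_2=(47−27)−13=7

b_2=7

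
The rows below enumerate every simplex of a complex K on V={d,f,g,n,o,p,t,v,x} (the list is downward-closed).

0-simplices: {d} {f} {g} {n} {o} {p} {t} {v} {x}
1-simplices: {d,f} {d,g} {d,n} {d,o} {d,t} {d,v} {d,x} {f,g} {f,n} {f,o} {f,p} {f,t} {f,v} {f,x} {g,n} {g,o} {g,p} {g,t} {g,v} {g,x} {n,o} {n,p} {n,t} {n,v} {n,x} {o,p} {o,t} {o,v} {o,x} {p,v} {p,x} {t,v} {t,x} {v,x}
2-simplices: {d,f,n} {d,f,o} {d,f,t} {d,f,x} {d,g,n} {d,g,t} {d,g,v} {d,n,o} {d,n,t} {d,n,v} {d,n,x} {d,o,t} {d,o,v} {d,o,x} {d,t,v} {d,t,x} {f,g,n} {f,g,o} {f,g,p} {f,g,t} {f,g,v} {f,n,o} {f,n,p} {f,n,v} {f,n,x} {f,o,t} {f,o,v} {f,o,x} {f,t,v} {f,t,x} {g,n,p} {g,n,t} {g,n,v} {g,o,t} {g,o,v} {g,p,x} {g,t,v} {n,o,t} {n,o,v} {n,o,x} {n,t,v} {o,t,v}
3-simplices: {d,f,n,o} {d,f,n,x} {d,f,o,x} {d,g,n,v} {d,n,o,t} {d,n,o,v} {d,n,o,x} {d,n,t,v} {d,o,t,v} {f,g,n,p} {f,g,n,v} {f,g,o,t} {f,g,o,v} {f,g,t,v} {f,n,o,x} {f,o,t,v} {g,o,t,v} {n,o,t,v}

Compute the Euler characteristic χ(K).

n_0=9 n_1=34 n_2=42 n_3=18
χ=+9−34+42−18=-1

χ(K)=-1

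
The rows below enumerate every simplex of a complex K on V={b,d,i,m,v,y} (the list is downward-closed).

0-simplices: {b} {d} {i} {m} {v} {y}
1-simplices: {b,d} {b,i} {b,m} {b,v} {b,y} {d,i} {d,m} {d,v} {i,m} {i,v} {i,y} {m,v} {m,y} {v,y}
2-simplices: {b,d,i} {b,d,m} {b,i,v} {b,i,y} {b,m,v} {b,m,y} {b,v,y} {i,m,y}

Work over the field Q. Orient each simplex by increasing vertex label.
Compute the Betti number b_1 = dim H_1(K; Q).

b_1=1

n_0=6 n_1=14 n_2=8  [Q]
∂1: piv[bd,bi,bm,bv,by] rk=5  ker:di,dm,dv,im,iv,iy,mv,my,vy
∂2: piv[bdi,bdm,biv,biy,bmv,bmy,bvy,imy] rk=8
b_1=(14−5)−8=1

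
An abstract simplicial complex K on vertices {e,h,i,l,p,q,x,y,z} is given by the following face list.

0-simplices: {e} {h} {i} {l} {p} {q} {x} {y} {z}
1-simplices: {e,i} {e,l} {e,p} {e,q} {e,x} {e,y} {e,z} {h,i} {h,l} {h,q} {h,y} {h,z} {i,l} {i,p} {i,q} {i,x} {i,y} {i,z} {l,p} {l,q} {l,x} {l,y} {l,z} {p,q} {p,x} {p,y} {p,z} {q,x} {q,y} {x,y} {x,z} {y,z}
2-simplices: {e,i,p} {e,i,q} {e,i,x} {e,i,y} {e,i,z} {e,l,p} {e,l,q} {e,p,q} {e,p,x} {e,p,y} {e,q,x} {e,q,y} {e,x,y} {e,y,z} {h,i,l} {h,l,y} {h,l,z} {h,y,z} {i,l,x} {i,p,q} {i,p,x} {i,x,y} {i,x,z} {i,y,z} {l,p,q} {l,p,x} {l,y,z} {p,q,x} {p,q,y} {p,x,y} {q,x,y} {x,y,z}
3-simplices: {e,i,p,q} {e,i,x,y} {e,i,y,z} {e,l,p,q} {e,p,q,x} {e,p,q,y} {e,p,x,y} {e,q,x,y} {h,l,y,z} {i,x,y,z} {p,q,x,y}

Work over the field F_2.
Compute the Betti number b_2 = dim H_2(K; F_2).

n_0=9 n_1=32 n_2=32 n_3=11  [Z2]
∂1: piv[ei,el,ep,eq,ex,ey,ez,hi] rk=8  ker:hl,hq,hy,hz,il,ip,iq,ix,iy,iz,lp,lq,lx,ly,lz,pq,px,py,pz,qx,qy,xy,xz,yz
∂2: piv[eip,eiq,eix,eiy,eiz,elp,elq,epq,epx,epy,eqx,eqy,exy,eyz,hil,hly,hlz,hyz,ilx,ixz,lpx] rk=21  ker:ipq,ipx,ixy,iyz,lpq,lyz,pqx,pqy,pxy,qxy,xyz
∂3: piv[eipq,eixy,eiyz,elpq,epqx,epqy,epxy,eqxy,hlyz,ixyz] rk=10  ker:pqxy
b_2=(32−21)−10=1

b_2=1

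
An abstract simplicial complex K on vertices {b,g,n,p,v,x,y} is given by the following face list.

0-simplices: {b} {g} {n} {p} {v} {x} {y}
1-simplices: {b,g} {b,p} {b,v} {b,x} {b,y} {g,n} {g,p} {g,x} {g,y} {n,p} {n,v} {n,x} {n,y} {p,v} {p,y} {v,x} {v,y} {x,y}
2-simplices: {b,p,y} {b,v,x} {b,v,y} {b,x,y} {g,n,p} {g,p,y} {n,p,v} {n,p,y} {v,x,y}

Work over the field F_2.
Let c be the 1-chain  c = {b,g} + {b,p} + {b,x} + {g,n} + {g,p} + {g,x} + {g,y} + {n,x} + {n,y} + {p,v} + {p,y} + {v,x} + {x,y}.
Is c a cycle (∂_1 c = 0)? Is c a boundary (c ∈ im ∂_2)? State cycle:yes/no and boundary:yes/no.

n_0=7 n_1=18 n_2=9  [Z2]
∂1: piv[bg,bp,bv,bx,by,gn] rk=6  ker:gp,gx,gy,np,nv,nx,ny,pv,py,vx,vy,xy
∂2: piv[bpy,bvx,bvy,bxy,gnp,gpy,npv,npy] rk=8  ker:vxy
∂1c = {b} + {g} + {n} + {x}

cycle:no boundary:no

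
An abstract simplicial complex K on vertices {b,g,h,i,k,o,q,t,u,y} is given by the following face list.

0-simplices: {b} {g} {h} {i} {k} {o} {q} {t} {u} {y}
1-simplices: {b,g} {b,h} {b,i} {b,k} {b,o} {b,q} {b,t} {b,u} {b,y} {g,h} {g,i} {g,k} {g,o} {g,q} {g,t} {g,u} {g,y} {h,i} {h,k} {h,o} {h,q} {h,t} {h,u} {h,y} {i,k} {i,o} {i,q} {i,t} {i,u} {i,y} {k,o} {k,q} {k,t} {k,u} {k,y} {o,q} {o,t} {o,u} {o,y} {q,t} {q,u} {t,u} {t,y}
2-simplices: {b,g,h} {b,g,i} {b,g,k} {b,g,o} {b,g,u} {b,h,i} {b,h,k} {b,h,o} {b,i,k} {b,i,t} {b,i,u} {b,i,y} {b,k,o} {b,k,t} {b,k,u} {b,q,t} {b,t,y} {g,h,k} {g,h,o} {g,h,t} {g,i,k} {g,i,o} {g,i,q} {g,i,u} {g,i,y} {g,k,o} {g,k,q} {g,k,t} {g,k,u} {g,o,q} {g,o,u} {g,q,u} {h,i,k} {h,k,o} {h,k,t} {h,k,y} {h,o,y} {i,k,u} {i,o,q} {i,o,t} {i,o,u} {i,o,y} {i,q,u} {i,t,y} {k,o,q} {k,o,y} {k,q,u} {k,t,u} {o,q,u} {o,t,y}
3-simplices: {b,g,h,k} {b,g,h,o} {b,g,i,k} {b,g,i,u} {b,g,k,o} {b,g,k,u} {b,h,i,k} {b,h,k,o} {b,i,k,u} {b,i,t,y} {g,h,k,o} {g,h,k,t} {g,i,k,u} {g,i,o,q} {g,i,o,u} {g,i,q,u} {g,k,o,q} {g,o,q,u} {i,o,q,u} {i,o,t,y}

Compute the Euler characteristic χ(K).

χ(K)=-3

n_0=10 n_1=43 n_2=50 n_3=20
χ=+10−43+50−20=-3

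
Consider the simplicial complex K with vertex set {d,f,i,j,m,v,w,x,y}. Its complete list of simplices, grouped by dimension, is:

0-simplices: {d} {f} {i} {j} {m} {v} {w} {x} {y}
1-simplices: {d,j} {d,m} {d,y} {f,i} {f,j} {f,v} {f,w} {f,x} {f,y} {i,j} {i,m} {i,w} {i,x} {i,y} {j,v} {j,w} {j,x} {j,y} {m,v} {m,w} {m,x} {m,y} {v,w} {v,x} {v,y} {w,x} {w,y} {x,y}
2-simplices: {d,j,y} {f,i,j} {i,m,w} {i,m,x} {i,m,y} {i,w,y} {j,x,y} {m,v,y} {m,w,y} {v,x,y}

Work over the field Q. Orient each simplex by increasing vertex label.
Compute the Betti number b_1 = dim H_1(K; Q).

n_0=9 n_1=28 n_2=10  [Q]
∂1: piv[dj,dm,dy,fi,fj,fv,fw,fx] rk=8  ker:fy,ij,im,iw,ix,iy,jv,jw,jx,jy,mv,mw,mx,my,vw,vx,vy,wx,wy,xy
∂2: piv[djy,fij,imw,imx,imy,iwy,jxy,mvy,vxy] rk=9  ker:mwy
b_1=(28−8)−9=11

b_1=11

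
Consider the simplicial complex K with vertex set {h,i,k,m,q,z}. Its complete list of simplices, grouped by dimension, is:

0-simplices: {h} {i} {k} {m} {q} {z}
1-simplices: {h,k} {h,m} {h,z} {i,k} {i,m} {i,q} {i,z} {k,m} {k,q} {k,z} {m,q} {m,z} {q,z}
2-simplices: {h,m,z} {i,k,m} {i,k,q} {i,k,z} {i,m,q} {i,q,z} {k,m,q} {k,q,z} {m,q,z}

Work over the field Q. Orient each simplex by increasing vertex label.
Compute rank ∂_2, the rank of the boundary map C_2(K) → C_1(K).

n_0=6 n_1=13 n_2=9  [Q]
∂1: piv[hk,hm,hz,ik,iq] rk=5  ker:im,iz,km,kq,kz,mq,mz,qz
∂2: piv[hmz,ikm,ikq,ikz,imq,iqz,mqz] rk=7  ker:kmq,kqz
rk∂_2=7

rank∂_2=7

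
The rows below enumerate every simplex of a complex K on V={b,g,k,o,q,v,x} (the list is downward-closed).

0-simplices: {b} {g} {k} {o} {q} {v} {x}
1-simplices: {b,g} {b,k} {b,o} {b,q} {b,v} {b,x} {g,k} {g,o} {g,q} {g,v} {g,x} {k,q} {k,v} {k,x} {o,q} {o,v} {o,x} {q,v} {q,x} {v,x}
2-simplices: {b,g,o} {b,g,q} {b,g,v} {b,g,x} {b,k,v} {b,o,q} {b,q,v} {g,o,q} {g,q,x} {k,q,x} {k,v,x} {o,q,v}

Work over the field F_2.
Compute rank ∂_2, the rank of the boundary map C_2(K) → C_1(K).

rank∂_2=11

n_0=7 n_1=20 n_2=12  [Z2]
∂1: piv[bg,bk,bo,bq,bv,bx] rk=6  ker:gk,go,gq,gv,gx,kq,kv,kx,oq,ov,ox,qv,qx,vx
∂2: piv[bgo,bgq,bgv,bgx,bkv,boq,bqv,gqx,kqx,kvx,oqv] rk=11  ker:goq
rk∂_2=11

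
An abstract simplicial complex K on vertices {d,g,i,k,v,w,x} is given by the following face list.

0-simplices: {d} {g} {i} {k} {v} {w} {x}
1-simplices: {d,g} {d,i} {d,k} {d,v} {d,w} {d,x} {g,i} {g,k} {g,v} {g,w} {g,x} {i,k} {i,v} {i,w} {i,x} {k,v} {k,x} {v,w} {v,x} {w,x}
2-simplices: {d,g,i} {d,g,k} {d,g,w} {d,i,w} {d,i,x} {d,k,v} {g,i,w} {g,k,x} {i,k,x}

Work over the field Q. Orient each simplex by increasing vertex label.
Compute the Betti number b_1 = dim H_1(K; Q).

b_1=6

n_0=7 n_1=20 n_2=9  [Q]
∂1: piv[dg,di,dk,dv,dw,dx] rk=6  ker:gi,gk,gv,gw,gx,ik,iv,iw,ix,kv,kx,vw,vx,wx
∂2: piv[dgi,dgk,dgw,diw,dix,dkv,gkx,ikx] rk=8  ker:giw
b_1=(20−6)−8=6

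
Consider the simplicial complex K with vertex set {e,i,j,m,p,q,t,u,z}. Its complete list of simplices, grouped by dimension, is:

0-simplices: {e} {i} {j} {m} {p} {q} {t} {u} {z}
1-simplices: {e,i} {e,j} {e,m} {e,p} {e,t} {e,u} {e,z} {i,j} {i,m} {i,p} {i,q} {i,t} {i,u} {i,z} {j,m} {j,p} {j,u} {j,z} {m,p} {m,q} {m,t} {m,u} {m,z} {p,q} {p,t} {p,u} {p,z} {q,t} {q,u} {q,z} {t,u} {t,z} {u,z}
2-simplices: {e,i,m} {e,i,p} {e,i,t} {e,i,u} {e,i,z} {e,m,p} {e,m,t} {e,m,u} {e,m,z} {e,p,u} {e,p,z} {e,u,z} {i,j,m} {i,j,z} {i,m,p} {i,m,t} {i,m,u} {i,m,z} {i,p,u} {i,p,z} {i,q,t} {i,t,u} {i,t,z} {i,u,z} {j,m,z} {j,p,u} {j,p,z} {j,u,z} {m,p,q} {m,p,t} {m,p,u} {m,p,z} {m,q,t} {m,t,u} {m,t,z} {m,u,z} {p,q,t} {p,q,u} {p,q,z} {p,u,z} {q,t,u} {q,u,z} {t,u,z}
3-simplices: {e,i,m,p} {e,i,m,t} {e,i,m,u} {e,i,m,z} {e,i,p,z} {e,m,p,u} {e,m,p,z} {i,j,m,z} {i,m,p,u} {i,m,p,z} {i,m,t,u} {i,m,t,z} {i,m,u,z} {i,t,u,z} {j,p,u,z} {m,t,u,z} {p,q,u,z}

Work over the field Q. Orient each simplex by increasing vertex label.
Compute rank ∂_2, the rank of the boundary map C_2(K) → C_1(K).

n_0=9 n_1=33 n_2=43 n_3=17  [Q]
∂1: piv[ei,ej,em,ep,et,eu,ez,iq] rk=8  ker:ij,im,ip,it,iu,iz,jm,jp,ju,jz,mp,mq,mt,mu,mz,pq,pt,pu,pz,qt,qu,qz,tu,tz,uz
∂2: piv[eim,eip,eit,eiu,eiz,emp,emt,emu,emz,epu,epz,euz,ijm,ijz,iqt,itu,itz,jpu,jpz,mpq,mpt,mqt,pqu,pqz] rk=24  ker:imp,imt,imu,imz,ipu,ipz,iuz,jmz,juz,mpu,mpz,mtu,mtz,muz,pqt,puz,qtu,quz,tuz
∂3: piv[eimp,eimt,eimu,eimz,eipz,empu,empz,ijmz,impu,imtu,imtz,imuz,ituz,jpuz,pquz] rk=15  ker:impz,mtuz
rk∂_2=24

rank∂_2=24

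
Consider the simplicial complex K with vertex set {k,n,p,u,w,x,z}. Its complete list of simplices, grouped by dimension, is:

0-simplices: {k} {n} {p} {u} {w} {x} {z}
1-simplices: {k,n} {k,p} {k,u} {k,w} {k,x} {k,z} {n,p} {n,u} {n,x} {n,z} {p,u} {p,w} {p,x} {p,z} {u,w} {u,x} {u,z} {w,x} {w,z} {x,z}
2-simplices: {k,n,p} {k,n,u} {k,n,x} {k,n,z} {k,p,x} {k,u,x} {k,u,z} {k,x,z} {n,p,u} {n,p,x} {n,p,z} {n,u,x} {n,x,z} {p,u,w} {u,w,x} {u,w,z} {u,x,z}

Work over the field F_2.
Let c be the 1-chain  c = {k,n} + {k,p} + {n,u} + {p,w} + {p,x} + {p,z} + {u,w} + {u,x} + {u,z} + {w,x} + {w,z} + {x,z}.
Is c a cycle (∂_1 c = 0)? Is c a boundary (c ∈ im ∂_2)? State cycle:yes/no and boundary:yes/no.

cycle:yes boundary:yes

n_0=7 n_1=20 n_2=17  [Z2]
∂1: piv[kn,kp,ku,kw,kx,kz] rk=6  ker:np,nu,nx,nz,pu,pw,px,pz,uw,ux,uz,wx,wz,xz
∂2: piv[knp,knu,knx,knz,kpx,kux,kuz,kxz,npu,npz,puw,uwx,uwz] rk=13  ker:npx,nux,nxz,uxz
∂1c = 0
c vs im∂2: reduces to 0 ⇒ boundary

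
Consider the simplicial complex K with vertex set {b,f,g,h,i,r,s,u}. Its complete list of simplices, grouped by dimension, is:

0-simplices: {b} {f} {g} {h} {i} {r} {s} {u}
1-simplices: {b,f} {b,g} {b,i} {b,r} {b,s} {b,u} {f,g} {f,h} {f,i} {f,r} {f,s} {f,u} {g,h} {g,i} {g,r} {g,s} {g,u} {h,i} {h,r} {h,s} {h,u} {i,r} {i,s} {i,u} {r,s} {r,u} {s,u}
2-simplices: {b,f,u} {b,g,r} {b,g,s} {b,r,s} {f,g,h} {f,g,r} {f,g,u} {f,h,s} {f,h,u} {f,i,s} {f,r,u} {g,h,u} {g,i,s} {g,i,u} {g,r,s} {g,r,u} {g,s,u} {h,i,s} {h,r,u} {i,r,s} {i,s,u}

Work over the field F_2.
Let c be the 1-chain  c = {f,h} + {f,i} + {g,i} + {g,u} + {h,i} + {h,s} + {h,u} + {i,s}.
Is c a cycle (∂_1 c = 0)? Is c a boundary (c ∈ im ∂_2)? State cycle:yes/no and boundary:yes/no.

cycle:yes boundary:no

n_0=8 n_1=27 n_2=21  [Z2]
∂1: piv[bf,bg,bi,br,bs,bu,fh] rk=7  ker:fg,fi,fr,fs,fu,gh,gi,gr,gs,gu,hi,hr,hs,hu,ir,is,iu,rs,ru,su
∂2: piv[bfu,bgr,bgs,brs,fgh,fgr,fgu,fhs,fhu,fis,fru,gis,giu,gsu,his,hru,irs] rk=17  ker:ghu,grs,gru,isu
∂1c = 0
c vs im∂2: residual ≠ 0 ⇒ not boundary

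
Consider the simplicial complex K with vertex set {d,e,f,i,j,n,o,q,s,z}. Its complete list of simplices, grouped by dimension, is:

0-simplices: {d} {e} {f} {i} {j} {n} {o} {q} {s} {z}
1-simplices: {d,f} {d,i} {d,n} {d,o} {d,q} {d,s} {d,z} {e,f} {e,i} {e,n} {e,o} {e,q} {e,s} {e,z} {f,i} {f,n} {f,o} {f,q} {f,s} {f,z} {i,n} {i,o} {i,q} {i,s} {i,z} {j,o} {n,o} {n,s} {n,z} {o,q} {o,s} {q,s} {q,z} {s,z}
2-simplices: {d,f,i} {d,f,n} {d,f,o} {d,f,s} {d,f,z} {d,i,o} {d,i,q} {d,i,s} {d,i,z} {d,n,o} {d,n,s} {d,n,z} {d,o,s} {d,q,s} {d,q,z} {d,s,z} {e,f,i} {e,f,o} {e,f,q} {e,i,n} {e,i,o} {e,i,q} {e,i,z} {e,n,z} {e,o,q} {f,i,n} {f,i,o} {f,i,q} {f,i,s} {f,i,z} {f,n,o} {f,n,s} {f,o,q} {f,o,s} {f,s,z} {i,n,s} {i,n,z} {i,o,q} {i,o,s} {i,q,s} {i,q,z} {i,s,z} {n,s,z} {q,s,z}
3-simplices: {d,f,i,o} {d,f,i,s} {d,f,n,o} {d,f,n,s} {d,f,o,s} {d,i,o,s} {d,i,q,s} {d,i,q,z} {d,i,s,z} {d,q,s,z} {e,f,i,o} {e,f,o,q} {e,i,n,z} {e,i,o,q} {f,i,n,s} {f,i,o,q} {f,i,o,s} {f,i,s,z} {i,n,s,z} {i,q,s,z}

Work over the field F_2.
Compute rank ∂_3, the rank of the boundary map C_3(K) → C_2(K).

n_0=10 n_1=34 n_2=44 n_3=20  [Z2]
∂1: piv[df,di,dn,do,dq,ds,dz,ef,jo] rk=9  ker:ei,en,eo,eq,es,ez,fi,fn,fo,fq,fs,fz,in,io,iq,is,iz,no,ns,nz,oq,os,qs,qz,sz
∂2: piv[dfi,dfn,dfo,dfs,dfz,dio,diq,dis,diz,dno,dns,dnz,dos,dqs,dqz,dsz,efi,efo,efq,ein,eiq,eiz,enz,eoq] rk=24  ker:eio,fin,fio,fiq,fis,fiz,fno,fns,foq,fos,fsz,ins,inz,ioq,ios,iqs,iqz,isz,nsz,qsz
∂3: piv[dfio,dfis,dfno,dfns,dfos,dios,diqs,diqz,disz,dqsz,efio,efoq,einz,eioq,fins,fioq,fisz,insz] rk=18  ker:fios,iqsz
rk∂_3=18

rank∂_3=18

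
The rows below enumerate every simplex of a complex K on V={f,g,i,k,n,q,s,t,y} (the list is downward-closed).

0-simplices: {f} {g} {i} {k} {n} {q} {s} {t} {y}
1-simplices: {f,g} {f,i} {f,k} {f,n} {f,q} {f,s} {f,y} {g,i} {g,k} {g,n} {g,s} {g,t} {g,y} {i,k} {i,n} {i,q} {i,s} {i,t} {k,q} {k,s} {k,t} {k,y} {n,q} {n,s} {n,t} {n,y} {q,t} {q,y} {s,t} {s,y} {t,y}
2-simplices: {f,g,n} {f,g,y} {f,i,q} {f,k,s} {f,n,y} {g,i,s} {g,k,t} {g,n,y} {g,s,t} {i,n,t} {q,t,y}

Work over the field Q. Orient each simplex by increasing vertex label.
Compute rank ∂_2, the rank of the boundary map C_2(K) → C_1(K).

n_0=9 n_1=31 n_2=11  [Q]
∂1: piv[fg,fi,fk,fn,fq,fs,fy,gt] rk=8  ker:gi,gk,gn,gs,gy,ik,in,iq,is,it,kq,ks,kt,ky,nq,ns,nt,ny,qt,qy,st,sy,ty
∂2: piv[fgn,fgy,fiq,fks,fny,gis,gkt,gst,int,qty] rk=10  ker:gny
rk∂_2=10

rank∂_2=10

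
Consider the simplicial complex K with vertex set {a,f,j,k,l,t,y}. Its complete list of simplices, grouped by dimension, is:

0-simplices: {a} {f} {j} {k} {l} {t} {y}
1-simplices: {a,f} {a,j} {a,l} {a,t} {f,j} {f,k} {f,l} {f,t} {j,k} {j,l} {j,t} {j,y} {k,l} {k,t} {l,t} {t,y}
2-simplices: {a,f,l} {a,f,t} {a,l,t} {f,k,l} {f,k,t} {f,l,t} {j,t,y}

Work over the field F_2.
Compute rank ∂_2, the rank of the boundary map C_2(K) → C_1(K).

rank∂_2=6

n_0=7 n_1=16 n_2=7  [Z2]
∂1: piv[af,aj,al,at,fk,jy] rk=6  ker:fj,fl,ft,jk,jl,jt,kl,kt,lt,ty
∂2: piv[afl,aft,alt,fkl,fkt,jty] rk=6  ker:flt
rk∂_2=6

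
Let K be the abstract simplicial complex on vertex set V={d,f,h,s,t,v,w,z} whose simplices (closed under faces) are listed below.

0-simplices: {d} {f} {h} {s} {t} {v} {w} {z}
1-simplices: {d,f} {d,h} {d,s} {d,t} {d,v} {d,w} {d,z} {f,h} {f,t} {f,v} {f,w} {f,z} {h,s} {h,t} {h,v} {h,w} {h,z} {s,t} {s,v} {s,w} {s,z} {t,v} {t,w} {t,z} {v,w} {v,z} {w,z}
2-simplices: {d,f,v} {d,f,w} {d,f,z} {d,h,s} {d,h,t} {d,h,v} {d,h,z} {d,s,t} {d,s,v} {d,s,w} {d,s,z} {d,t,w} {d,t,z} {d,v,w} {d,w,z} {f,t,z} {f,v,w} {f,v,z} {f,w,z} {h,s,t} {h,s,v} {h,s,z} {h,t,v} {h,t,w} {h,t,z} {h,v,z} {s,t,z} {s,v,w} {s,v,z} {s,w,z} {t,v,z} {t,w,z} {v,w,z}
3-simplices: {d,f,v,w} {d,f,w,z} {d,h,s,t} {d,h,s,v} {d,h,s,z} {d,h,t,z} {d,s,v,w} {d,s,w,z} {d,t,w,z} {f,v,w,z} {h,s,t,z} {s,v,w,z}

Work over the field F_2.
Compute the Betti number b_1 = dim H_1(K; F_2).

n_0=8 n_1=27 n_2=33 n_3=12  [Z2]
∂1: piv[df,dh,ds,dt,dv,dw,dz] rk=7  ker:fh,ft,fv,fw,fz,hs,ht,hv,hw,hz,st,sv,sw,sz,tv,tw,tz,vw,vz,wz
∂2: piv[dfv,dfw,dfz,dhs,dht,dhv,dhz,dst,dsv,dsw,dsz,dtw,dtz,dvw,dwz,ftz,fvz,htv,htw] rk=19  ker:fvw,fwz,hst,hsv,hsz,htz,hvz,stz,svw,svz,swz,tvz,twz,vwz
∂3: piv[dfvw,dfwz,dhst,dhsv,dhsz,dhtz,dsvw,dswz,dtwz,fvwz,hstz,svwz] rk=12
b_1=(27−7)−19=1

b_1=1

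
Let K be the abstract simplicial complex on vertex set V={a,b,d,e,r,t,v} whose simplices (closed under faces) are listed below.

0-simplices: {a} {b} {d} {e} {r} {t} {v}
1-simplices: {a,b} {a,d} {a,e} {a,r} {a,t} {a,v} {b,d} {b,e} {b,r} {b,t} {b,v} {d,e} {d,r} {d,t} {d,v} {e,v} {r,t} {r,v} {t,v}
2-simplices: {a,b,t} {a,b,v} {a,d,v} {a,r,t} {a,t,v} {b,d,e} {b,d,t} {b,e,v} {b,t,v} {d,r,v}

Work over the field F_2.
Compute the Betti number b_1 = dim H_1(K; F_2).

b_1=4

n_0=7 n_1=19 n_2=10  [Z2]
∂1: piv[ab,ad,ae,ar,at,av] rk=6  ker:bd,be,br,bt,bv,de,dr,dt,dv,ev,rt,rv,tv
∂2: piv[abt,abv,adv,art,atv,bde,bdt,bev,drv] rk=9  ker:btv
b_1=(19−6)−9=4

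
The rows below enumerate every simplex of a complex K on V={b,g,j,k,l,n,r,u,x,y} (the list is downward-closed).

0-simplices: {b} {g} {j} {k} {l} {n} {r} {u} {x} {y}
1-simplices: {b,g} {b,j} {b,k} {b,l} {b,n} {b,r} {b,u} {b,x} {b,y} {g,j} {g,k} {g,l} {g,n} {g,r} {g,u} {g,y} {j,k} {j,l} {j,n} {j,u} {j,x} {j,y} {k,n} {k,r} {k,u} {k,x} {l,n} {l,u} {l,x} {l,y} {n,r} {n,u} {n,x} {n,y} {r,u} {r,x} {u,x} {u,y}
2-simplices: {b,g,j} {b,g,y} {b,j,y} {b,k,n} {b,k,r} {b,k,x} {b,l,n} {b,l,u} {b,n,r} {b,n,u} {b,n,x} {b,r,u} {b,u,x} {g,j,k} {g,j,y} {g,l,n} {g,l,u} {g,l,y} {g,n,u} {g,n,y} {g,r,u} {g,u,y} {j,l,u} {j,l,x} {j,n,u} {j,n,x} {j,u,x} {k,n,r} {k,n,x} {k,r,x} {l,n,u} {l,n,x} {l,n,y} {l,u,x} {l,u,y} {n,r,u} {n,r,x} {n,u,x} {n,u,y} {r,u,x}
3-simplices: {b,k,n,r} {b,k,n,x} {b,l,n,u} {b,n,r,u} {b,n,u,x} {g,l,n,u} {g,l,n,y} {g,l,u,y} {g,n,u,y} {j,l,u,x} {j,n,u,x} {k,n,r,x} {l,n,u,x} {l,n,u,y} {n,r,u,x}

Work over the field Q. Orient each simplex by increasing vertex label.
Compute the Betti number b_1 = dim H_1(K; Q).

n_0=10 n_1=38 n_2=40 n_3=15  [Q]
∂1: piv[bg,bj,bk,bl,bn,br,bu,bx,by] rk=9  ker:gj,gk,gl,gn,gr,gu,gy,jk,jl,jn,ju,jx,jy,kn,kr,ku,kx,ln,lu,lx,ly,nr,nu,nx,ny,ru,rx,ux,uy
∂2: piv[bgj,bgy,bjy,bkn,bkr,bkx,bln,blu,bnr,bnu,bnx,bru,bux,gjk,gln,glu,gly,gny,gru,guy,jlu,jlx,jnu,jnx,krx] rk=25  ker:gjy,gnu,jux,knr,knx,lnu,lnx,lny,lux,luy,nru,nrx,nux,nuy,rux
∂3: piv[bknr,bknx,blnu,bnru,bnux,glnu,glny,gluy,gnuy,jlux,jnux,knrx,lnux,nrux] rk=14  ker:lnuy
b_1=(38−9)−25=4

b_1=4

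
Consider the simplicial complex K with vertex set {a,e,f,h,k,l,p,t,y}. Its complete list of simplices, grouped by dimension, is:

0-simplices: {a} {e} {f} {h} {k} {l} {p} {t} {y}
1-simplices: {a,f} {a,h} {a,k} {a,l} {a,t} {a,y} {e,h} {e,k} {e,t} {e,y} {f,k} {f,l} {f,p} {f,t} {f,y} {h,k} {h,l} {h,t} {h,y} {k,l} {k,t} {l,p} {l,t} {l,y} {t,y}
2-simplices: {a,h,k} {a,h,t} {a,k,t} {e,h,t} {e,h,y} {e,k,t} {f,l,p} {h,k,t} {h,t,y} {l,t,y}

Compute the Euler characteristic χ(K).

n_0=9 n_1=25 n_2=10
χ=+9−25+10=-6

χ(K)=-6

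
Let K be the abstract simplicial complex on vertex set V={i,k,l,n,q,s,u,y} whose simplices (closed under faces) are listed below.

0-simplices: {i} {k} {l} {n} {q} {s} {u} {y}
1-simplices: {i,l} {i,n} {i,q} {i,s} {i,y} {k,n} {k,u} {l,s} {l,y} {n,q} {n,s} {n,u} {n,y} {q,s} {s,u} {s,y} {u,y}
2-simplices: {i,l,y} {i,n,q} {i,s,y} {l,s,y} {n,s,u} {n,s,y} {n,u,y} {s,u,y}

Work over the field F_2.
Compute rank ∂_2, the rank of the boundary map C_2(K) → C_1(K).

rank∂_2=7

n_0=8 n_1=17 n_2=8  [Z2]
∂1: piv[il,in,iq,is,iy,kn,ku] rk=7  ker:ls,ly,nq,ns,nu,ny,qs,su,sy,uy
∂2: piv[ily,inq,isy,lsy,nsu,nsy,nuy] rk=7  ker:suy
rk∂_2=7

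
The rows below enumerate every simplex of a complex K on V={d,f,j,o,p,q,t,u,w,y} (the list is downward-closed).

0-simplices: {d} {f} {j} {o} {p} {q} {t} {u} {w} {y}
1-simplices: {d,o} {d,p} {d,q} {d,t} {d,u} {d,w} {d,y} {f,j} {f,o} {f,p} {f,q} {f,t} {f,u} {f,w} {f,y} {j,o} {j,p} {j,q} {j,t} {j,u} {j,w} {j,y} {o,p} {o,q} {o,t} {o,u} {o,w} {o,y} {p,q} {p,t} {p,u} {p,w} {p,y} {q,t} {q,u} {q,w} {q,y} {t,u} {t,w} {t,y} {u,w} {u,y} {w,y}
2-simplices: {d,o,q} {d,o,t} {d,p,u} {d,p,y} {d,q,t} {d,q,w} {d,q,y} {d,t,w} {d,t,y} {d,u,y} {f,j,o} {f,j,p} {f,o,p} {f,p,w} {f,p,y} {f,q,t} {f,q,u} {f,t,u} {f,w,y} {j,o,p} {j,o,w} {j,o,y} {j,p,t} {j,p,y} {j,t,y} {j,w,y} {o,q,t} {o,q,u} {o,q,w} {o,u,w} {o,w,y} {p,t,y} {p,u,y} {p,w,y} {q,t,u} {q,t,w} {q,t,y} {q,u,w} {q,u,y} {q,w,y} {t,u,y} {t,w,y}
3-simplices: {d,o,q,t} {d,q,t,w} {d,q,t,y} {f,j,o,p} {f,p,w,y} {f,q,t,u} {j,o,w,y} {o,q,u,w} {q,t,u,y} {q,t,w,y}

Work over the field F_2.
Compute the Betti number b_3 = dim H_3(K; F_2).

b_3=0

n_0=10 n_1=43 n_2=42 n_3=10  [Z2]
∂1: piv[do,dp,dq,dt,du,dw,dy,fj,fo] rk=9  ker:fp,fq,ft,fu,fw,fy,jo,jp,jq,jt,ju,jw,jy,op,oq,ot,ou,ow,oy,pq,pt,pu,pw,py,qt,qu,qw,qy,tu,tw,ty,uw,uy,wy
∂2: piv[doq,dot,dpu,dpy,dqt,dqw,dqy,dtw,dty,duy,fjo,fjp,fop,fpw,fpy,fqt,fqu,ftu,fwy,jow,joy,jpt,jpy,jty,jwy,oqu,oqw,ouw,quy,qwy] rk=30  ker:jop,oqt,owy,pty,puy,pwy,qtu,qtw,qty,quw,tuy,twy
∂3: piv[doqt,dqtw,dqty,fjop,fpwy,fqtu,jowy,oquw,qtuy,qtwy] rk=10
b_3=(10−10)−0=0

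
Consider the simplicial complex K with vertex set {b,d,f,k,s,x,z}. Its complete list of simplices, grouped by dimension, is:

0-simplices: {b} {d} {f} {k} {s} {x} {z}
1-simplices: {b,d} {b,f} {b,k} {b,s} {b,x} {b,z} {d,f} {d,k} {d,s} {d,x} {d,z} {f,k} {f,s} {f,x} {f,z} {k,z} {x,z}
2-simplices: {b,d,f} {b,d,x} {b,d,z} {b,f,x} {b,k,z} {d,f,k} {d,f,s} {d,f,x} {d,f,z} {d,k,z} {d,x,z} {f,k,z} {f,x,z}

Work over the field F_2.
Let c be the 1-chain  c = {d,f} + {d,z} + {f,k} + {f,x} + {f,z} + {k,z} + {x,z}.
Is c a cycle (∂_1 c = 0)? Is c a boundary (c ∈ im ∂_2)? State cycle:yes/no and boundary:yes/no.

cycle:yes boundary:yes

n_0=7 n_1=17 n_2=13  [Z2]
∂1: piv[bd,bf,bk,bs,bx,bz] rk=6  ker:df,dk,ds,dx,dz,fk,fs,fx,fz,kz,xz
∂2: piv[bdf,bdx,bdz,bfx,bkz,dfk,dfs,dfz,dkz,dxz] rk=10  ker:dfx,fkz,fxz
∂1c = 0
c vs im∂2: reduces to 0 ⇒ boundary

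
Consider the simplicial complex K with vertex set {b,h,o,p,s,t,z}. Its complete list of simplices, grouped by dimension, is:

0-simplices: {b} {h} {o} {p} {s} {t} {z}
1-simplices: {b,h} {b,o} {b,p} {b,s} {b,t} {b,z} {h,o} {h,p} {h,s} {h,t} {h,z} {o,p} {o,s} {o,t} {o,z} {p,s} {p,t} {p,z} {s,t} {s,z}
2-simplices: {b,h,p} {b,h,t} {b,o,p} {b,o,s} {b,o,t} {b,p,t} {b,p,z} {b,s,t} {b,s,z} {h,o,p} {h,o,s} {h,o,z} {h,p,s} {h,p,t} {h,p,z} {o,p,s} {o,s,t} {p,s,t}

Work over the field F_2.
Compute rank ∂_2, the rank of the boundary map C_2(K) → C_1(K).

n_0=7 n_1=20 n_2=18  [Z2]
∂1: piv[bh,bo,bp,bs,bt,bz] rk=6  ker:ho,hp,hs,ht,hz,op,os,ot,oz,ps,pt,pz,st,sz
∂2: piv[bhp,bht,bop,bos,bot,bpt,bpz,bst,bsz,hop,hos,hoz,hps,hpz] rk=14  ker:hpt,ops,ost,pst
rk∂_2=14

rank∂_2=14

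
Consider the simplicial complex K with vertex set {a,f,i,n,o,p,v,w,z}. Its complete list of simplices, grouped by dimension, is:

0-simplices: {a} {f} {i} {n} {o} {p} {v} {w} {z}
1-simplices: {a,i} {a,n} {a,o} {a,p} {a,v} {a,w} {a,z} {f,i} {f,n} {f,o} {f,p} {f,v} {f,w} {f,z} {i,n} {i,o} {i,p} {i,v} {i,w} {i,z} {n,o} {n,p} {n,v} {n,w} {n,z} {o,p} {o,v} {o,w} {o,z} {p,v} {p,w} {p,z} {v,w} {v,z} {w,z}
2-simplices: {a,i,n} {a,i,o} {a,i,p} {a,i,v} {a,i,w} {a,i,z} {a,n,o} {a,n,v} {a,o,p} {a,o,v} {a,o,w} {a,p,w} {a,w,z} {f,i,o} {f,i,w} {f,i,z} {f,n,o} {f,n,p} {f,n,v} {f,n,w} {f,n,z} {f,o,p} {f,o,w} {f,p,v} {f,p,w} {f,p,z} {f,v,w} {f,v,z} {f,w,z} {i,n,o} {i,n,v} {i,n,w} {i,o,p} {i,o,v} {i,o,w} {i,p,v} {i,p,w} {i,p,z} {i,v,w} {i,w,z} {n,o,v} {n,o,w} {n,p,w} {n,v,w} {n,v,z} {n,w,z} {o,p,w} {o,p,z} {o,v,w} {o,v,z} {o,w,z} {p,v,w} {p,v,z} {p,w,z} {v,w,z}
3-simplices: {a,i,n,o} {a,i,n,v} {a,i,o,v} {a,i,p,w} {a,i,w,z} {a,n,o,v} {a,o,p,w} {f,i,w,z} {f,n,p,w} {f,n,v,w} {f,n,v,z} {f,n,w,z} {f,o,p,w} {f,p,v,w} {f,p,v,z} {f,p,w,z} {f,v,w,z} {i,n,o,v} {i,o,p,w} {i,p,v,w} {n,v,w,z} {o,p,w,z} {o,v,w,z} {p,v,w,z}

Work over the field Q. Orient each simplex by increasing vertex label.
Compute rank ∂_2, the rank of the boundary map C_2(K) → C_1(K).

rank∂_2=27

n_0=9 n_1=35 n_2=55 n_3=24  [Q]
∂1: piv[ai,an,ao,ap,av,aw,az,fi] rk=8  ker:fn,fo,fp,fv,fw,fz,in,io,ip,iv,iw,iz,no,np,nv,nw,nz,op,ov,ow,oz,pv,pw,pz,vw,vz,wz
∂2: piv[ain,aio,aip,aiv,aiw,aiz,ano,anv,aop,aov,aow,apw,awz,fio,fiw,fiz,fno,fnp,fnv,fnw,fnz,fop,fpv,fpz,fvw,fvz,opz] rk=27  ker:fow,fpw,fwz,ino,inv,inw,iop,iov,iow,ipv,ipw,ipz,ivw,iwz,nov,now,npw,nvw,nvz,nwz,opw,ovw,ovz,owz,pvw,pvz,pwz,vwz
∂3: piv[aino,ainv,aiov,aipw,aiwz,anov,aopw,fiwz,fnpw,fnvw,fnvz,fnwz,fopw,fpvw,fpvz,fpwz,fvwz,iopw,ipvw,opwz,ovwz] rk=21  ker:inov,nvwz,pvwz
rk∂_2=27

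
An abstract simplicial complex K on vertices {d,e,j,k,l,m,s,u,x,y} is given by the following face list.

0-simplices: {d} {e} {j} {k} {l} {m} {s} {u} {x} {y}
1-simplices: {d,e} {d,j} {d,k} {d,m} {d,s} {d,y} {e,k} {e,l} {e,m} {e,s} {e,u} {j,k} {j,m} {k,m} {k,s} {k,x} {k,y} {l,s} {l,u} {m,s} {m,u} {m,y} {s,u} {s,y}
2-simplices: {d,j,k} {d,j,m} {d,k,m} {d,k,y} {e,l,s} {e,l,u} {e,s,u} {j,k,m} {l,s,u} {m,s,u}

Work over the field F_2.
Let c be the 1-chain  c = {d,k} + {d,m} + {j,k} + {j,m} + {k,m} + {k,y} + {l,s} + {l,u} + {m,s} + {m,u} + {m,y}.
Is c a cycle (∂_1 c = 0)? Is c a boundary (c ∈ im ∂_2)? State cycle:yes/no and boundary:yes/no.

n_0=10 n_1=24 n_2=10  [Z2]
∂1: piv[de,dj,dk,dm,ds,dy,el,eu,kx] rk=9  ker:ek,em,es,jk,jm,km,ks,ky,ls,lu,ms,mu,my,su,sy
∂2: piv[djk,djm,dkm,dky,els,elu,esu,msu] rk=8  ker:jkm,lsu
∂1c = 0
c vs im∂2: residual ≠ 0 ⇒ not boundary

cycle:yes boundary:no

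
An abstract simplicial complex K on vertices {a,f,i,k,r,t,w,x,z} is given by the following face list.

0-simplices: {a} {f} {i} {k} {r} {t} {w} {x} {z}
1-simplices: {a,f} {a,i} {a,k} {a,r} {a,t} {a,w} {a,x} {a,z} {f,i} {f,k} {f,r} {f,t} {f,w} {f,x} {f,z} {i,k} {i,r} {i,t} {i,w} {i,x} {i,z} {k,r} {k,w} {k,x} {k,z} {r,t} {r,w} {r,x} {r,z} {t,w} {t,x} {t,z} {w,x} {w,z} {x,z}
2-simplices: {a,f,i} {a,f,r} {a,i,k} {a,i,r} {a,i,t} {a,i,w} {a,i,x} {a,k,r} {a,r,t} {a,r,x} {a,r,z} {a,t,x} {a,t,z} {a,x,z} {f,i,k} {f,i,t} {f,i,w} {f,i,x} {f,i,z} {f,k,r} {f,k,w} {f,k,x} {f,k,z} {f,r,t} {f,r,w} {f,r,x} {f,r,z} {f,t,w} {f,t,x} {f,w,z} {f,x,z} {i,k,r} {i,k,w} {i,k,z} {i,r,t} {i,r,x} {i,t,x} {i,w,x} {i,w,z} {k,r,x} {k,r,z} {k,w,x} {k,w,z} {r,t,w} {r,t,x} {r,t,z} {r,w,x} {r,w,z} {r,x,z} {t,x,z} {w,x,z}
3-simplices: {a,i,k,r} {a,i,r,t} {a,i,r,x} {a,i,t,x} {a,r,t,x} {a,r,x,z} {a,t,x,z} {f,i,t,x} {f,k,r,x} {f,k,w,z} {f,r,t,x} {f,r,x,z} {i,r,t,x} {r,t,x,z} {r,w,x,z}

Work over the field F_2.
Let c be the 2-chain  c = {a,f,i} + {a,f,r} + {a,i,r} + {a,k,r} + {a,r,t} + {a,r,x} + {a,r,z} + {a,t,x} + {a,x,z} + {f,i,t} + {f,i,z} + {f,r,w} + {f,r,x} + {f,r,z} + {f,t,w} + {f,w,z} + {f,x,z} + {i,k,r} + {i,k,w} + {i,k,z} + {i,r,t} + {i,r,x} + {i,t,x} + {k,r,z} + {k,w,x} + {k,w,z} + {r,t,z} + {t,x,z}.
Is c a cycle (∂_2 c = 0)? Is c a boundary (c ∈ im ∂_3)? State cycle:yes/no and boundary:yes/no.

n_0=9 n_1=35 n_2=51 n_3=15  [Z2]
∂1: piv[af,ai,ak,ar,at,aw,ax,az] rk=8  ker:fi,fk,fr,ft,fw,fx,fz,ik,ir,it,iw,ix,iz,kr,kw,kx,kz,rt,rw,rx,rz,tw,tx,tz,wx,wz,xz
∂2: piv[afi,afr,aik,air,ait,aiw,aix,akr,art,arx,arz,atx,atz,axz,fik,fit,fiw,fix,fiz,fkw,fkx,fkz,frw,frz,ftw,fwz,iwx] rk=27  ker:fkr,frt,frx,ftx,fxz,ikr,ikw,ikz,irt,irx,itx,iwz,krx,krz,kwx,kwz,rtw,rtx,rtz,rwx,rwz,rxz,txz,wxz
∂3: piv[aikr,airt,airx,aitx,artx,arxz,atxz,fitx,fkrx,fkwz,frtx,frxz,rtxz,rwxz] rk=14  ker:irtx
∂2c = {a,k} + {a,x} + {f,i} + {f,w} + {i,k} + {i,t} + {i,w} + {k,r} + {k,w} + {k,x} + {k,z} + {r,t} + {r,w} + {r,x} + {t,w} + {t,x} + {w,x} + {x,z}

cycle:no boundary:no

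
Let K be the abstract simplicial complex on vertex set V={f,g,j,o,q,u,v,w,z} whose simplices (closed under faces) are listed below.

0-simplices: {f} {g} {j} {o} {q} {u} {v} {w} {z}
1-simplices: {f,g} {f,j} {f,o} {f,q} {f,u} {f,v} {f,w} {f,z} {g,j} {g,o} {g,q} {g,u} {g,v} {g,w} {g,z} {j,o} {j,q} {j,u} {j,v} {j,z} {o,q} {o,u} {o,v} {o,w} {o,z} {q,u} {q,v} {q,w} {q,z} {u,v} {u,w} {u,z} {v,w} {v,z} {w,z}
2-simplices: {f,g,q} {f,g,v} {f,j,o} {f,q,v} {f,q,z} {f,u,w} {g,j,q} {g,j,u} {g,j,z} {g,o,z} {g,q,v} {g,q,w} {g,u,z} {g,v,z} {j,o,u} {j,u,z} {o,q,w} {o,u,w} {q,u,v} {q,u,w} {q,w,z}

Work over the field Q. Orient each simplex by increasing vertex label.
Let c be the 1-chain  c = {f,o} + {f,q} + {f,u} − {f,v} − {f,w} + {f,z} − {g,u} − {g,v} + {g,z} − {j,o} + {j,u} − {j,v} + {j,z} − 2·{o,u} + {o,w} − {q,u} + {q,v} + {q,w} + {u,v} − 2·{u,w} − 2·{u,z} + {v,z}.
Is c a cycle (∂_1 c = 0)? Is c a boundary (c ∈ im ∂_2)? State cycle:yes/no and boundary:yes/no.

n_0=9 n_1=35 n_2=21  [Q]
∂1: piv[fg,fj,fo,fq,fu,fv,fw,fz] rk=8  ker:gj,go,gq,gu,gv,gw,gz,jo,jq,ju,jv,jz,oq,ou,ov,ow,oz,qu,qv,qw,qz,uv,uw,uz,vw,vz,wz
∂2: piv[fgq,fgv,fjo,fqv,fqz,fuw,gjq,gju,gjz,goz,gqw,guz,gvz,jou,oqw,ouw,quv,quw,qwz] rk=19  ker:gqv,juz
∂1c = −2·{f} + {g} + {o} + {u} − 2·{v} − {w} + 2·{z}

cycle:no boundary:no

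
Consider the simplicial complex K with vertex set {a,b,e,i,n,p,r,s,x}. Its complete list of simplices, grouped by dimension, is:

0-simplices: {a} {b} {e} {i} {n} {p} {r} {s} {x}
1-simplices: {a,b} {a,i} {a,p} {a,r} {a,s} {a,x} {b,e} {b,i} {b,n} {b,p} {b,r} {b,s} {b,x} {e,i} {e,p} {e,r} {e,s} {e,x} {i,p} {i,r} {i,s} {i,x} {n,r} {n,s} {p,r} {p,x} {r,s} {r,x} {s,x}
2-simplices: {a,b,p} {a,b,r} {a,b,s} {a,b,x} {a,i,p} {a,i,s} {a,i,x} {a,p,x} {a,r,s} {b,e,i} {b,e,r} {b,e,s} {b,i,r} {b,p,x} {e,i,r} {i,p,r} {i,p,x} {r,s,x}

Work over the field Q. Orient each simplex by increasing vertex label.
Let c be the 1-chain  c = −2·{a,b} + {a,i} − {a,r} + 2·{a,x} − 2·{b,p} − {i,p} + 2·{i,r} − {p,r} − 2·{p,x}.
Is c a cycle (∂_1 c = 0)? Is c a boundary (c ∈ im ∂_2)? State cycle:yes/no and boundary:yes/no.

cycle:yes boundary:no

n_0=9 n_1=29 n_2=18  [Q]
∂1: piv[ab,ai,ap,ar,as,ax,be,bn] rk=8  ker:bi,bp,br,bs,bx,ei,ep,er,es,ex,ip,ir,is,ix,nr,ns,pr,px,rs,rx,sx
∂2: piv[abp,abr,abs,abx,aip,ais,aix,apx,ars,bei,ber,bes,bir,ipr,rsx] rk=15  ker:bpx,eir,ipx
∂1c = 0
c vs im∂2: residual ≠ 0 ⇒ not boundary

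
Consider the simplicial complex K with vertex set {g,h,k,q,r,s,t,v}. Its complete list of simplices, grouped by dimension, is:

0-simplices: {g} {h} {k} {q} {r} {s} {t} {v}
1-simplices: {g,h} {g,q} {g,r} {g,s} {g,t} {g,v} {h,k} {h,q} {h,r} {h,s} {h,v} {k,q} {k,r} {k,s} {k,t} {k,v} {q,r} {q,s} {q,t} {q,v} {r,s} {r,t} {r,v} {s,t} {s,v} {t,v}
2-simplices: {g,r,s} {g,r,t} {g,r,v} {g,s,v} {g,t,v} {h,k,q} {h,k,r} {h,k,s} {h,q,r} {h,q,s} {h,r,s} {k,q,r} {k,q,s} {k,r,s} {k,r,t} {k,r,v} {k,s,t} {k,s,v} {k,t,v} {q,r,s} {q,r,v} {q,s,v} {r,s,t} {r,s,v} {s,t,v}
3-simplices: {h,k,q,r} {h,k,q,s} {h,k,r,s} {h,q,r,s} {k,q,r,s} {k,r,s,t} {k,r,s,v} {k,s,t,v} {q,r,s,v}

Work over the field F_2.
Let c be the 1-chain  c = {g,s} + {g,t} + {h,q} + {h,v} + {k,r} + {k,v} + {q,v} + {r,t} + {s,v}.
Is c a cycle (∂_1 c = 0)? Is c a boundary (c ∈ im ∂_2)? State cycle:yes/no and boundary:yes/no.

cycle:yes boundary:no

n_0=8 n_1=26 n_2=25 n_3=9  [Z2]
∂1: piv[gh,gq,gr,gs,gt,gv,hk] rk=7  ker:hq,hr,hs,hv,kq,kr,ks,kt,kv,qr,qs,qt,qv,rs,rt,rv,st,sv,tv
∂2: piv[grs,grt,grv,gsv,gtv,hkq,hkr,hks,hqr,hqs,hrs,krt,krv,kst,qrv] rk=15  ker:kqr,kqs,krs,ksv,ktv,qrs,qsv,rst,rsv,stv
∂3: piv[hkqr,hkqs,hkrs,hqrs,krst,krsv,kstv,qrsv] rk=8  ker:kqrs
∂1c = 0
c vs im∂2: residual ≠ 0 ⇒ not boundary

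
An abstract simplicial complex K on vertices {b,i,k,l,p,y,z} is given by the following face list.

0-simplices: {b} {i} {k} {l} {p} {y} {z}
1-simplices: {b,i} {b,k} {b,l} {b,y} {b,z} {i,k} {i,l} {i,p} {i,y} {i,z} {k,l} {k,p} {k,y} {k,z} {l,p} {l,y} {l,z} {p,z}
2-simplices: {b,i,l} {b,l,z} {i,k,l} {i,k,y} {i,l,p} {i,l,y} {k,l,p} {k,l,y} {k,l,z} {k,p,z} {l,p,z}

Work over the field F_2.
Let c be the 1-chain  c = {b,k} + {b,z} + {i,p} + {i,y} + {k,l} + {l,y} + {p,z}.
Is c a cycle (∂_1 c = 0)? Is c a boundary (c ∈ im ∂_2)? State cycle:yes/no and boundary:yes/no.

cycle:yes boundary:no

n_0=7 n_1=18 n_2=11  [Z2]
∂1: piv[bi,bk,bl,by,bz,ip] rk=6  ker:ik,il,iy,iz,kl,kp,ky,kz,lp,ly,lz,pz
∂2: piv[bil,blz,ikl,iky,ilp,ily,klp,klz,kpz] rk=9  ker:kly,lpz
∂1c = 0
c vs im∂2: residual ≠ 0 ⇒ not boundary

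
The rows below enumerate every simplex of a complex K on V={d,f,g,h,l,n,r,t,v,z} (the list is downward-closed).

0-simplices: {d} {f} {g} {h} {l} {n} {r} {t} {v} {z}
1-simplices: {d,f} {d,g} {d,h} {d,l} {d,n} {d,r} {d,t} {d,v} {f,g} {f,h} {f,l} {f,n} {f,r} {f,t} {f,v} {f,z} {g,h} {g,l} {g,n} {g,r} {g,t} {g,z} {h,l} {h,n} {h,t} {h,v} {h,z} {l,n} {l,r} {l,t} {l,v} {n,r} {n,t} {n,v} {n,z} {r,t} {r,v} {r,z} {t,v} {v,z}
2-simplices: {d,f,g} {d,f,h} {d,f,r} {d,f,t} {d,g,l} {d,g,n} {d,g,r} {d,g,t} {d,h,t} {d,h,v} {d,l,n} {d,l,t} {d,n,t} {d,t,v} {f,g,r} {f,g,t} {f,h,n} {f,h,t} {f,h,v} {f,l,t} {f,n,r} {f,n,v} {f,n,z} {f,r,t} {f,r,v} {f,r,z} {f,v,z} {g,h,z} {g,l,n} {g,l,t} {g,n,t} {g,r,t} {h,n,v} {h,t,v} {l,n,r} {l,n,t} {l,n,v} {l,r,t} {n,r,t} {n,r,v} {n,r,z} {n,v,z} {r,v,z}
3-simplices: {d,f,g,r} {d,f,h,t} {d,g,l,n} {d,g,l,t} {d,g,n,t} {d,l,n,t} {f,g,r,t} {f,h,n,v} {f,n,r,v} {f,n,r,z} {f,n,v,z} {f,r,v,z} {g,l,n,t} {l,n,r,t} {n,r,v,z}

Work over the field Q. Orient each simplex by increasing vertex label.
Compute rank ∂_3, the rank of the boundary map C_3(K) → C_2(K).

rank∂_3=13

n_0=10 n_1=40 n_2=43 n_3=15  [Q]
∂1: piv[df,dg,dh,dl,dn,dr,dt,dv,fz] rk=9  ker:fg,fh,fl,fn,fr,ft,fv,gh,gl,gn,gr,gt,gz,hl,hn,ht,hv,hz,ln,lr,lt,lv,nr,nt,nv,nz,rt,rv,rz,tv,vz
∂2: piv[dfg,dfh,dfr,dft,dgl,dgn,dgr,dgt,dht,dhv,dln,dlt,dnt,dtv,fhn,fhv,flt,fnr,fnv,fnz,frt,frv,frz,fvz,ghz,lnr,lnv,lrt] rk=28  ker:fgr,fgt,fht,gln,glt,gnt,grt,hnv,htv,lnt,nrt,nrv,nrz,nvz,rvz
∂3: piv[dfgr,dfht,dgln,dglt,dgnt,dlnt,fgrt,fhnv,fnrv,fnrz,fnvz,frvz,lnrt] rk=13  ker:glnt,nrvz
rk∂_3=13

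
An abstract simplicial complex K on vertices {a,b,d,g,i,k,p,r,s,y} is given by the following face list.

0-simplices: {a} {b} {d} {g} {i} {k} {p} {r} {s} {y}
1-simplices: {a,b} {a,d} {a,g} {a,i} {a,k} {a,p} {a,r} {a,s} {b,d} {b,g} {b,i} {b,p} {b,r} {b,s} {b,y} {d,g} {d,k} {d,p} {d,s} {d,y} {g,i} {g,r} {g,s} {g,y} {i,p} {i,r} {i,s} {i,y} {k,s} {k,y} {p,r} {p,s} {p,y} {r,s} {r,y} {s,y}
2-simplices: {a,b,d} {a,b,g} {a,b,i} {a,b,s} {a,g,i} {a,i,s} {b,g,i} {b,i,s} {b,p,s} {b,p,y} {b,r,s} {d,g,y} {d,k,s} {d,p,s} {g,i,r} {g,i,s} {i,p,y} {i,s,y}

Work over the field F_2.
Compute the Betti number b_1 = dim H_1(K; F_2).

b_1=11

n_0=10 n_1=36 n_2=18  [Z2]
∂1: piv[ab,ad,ag,ai,ak,ap,ar,as,by] rk=9  ker:bd,bg,bi,bp,br,bs,dg,dk,dp,ds,dy,gi,gr,gs,gy,ip,ir,is,iy,ks,ky,pr,ps,py,rs,ry,sy
∂2: piv[abd,abg,abi,abs,agi,ais,bps,bpy,brs,dgy,dks,dps,gir,gis,ipy,isy] rk=16  ker:bgi,bis
b_1=(36−9)−16=11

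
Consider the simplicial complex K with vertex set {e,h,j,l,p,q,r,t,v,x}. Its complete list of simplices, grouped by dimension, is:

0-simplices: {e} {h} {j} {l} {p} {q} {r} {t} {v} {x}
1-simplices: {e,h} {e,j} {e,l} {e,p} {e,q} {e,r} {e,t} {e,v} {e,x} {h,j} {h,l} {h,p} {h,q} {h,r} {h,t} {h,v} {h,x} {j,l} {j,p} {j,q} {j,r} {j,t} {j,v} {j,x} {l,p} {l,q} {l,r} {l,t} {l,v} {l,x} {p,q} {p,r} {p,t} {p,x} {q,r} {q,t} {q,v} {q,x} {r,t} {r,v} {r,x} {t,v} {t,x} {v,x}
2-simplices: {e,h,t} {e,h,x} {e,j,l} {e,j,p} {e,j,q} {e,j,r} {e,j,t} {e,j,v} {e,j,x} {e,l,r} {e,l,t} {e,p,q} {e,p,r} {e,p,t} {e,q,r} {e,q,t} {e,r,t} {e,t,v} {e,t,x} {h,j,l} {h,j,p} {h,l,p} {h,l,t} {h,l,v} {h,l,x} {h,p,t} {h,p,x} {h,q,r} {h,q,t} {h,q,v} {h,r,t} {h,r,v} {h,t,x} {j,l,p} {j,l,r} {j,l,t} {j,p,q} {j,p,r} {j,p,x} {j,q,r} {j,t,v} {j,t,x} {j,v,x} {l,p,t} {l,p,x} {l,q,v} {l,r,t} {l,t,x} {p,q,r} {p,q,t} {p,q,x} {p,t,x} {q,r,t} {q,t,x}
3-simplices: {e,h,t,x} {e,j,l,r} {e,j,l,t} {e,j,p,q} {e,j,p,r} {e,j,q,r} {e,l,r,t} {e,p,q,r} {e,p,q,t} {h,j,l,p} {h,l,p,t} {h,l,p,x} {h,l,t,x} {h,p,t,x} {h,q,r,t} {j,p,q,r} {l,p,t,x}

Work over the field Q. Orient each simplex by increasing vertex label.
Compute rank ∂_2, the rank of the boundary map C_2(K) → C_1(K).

rank∂_2=33

n_0=10 n_1=44 n_2=54 n_3=17  [Q]
∂1: piv[eh,ej,el,ep,eq,er,et,ev,ex] rk=9  ker:hj,hl,hp,hq,hr,ht,hv,hx,jl,jp,jq,jr,jt,jv,jx,lp,lq,lr,lt,lv,lx,pq,pr,pt,px,qr,qt,qv,qx,rt,rv,rx,tv,tx,vx
∂2: piv[eht,ehx,ejl,ejp,ejq,ejr,ejt,ejv,ejx,elr,elt,epq,epr,ept,eqr,eqt,ert,etv,etx,hjl,hjp,hlp,hlt,hlv,hlx,hpx,hqr,hqt,hqv,hrv,jvx,lqv,pqx] rk=33  ker:hpt,hrt,htx,jlp,jlr,jlt,jpq,jpr,jpx,jqr,jtv,jtx,lpt,lpx,lrt,ltx,pqr,pqt,ptx,qrt,qtx
∂3: piv[ehtx,ejlr,ejlt,ejpq,ejpr,ejqr,elrt,epqr,epqt,hjlp,hlpt,hlpx,hltx,hptx,hqrt] rk=15  ker:jpqr,lptx
rk∂_2=33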